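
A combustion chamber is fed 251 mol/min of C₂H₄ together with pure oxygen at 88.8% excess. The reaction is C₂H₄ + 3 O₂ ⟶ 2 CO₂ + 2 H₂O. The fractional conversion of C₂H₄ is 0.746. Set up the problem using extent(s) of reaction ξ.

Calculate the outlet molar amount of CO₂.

374 mol/min

Stoichiometric O₂ = 3 × 251 = 753 mol/min; O₂ fed = 753 × 1.888 = 1422 mol/min.
Fuel reacted = 0.746 × 251 → ξ = 187.2 mol/min.
Outlet (n = n₀ + ν ξ):
  C₂H₄: 251 − 1(187.2) = 63.75
  O₂: 1422 − 3(187.2) = 859.9
  CO₂: 0 + 2(187.2) = 374.5
  H₂O: 0 + 2(187.2) = 374.5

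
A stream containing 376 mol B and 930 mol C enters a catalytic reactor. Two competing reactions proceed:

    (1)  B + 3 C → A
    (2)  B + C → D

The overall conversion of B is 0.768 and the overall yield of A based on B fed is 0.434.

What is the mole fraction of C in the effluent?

Yield of A: 1ξ₁ / 376 = 0.434 → ξ₁ = 163.2 mol.
Conversion of B: 1ξ₁ + 1ξ₂ = 0.768 × 376 = 288.8 → ξ₂ = 125.6 mol.
Outlet amounts (n = n₀ + Σ ν·ξ):
  B: 376 − 1(163.2) − 1(125.6) = 87.23
  C: 930 − 3(163.2) − 1(125.6) = 314.9
  A: 0 + 1(163.2) = 163.2
  D: 0 + 1(125.6) = 125.6
Total out = 690.9 mol; y_C = 314.9 / 690.9 = 0.4558.

0.456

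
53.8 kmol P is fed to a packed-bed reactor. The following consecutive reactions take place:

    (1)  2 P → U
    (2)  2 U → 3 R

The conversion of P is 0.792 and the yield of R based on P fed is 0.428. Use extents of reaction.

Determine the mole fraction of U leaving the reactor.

0.148

Conversion of P: P consumed = 2ξ₁ = 0.792 × 53.8 → ξ₁ = 21.3 kmol.
Yield of R: 3ξ₂ / 53.8 = 0.428 → ξ₂ = 7.675 kmol.
Outlet amounts (n = n₀ + Σ ν·ξ):
  P: 53.8 − 2(21.3) = 11.19
  U: 0 + 1(21.3) − 2(7.675) = 5.954
  R: 0 + 3(7.675) = 23.03
Total out = 40.17 kmol; y_U = 5.954 / 40.17 = 0.1482.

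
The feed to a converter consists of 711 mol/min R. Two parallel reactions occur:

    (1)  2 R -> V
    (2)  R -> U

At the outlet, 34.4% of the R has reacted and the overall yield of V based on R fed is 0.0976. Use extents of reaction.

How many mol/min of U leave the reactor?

106 mol/min

Yield of V: 1ξ₁ / 711 = 0.0976 → ξ₁ = 69.39 mol/min.
Conversion of R: 2ξ₁ + 1ξ₂ = 0.344 × 711 = 244.6 → ξ₂ = 105.8 mol/min.
Outlet amounts (n = n₀ + Σ ν·ξ):
  R: 711 − 2(69.39) − 1(105.8) = 466.4
  V: 0 + 1(69.39) = 69.39
  U: 0 + 1(105.8) = 105.8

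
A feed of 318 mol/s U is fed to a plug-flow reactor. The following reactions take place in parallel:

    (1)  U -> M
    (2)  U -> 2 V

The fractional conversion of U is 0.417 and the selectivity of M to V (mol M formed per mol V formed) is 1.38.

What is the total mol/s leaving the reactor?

Conversion of U: U consumed = 0.417 × 318 = 132.6 mol/s = 1ξ₁ + 1ξ₂.
Selectivity: 1ξ₁ / (2ξ₂) = 1.38 → ξ₁ = 2.76 ξ₂.
Substitute: (1·2.76 + 1) ξ₂ = 132.6 → ξ₂ = 35.27 mol/s, ξ₁ = 97.34 mol/s.
Outlet amounts (n = n₀ + Σ ν·ξ):
  U: 318 − 1(97.34) − 1(35.27) = 185.4
  M: 0 + 1(97.34) = 97.34
  V: 0 + 2(35.27) = 70.54
Total out = 185.4 + 97.34 + 70.54 = 353.3 mol/s.

353 mol/s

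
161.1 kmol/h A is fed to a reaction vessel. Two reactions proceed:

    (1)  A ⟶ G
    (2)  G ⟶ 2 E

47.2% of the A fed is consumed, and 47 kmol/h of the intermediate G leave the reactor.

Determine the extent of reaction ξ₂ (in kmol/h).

ξ₂ = 29 kmol/h

Conversion of A: A consumed = 1ξ₁ = 0.472 × 161.1 → ξ₁ = 76.04 kmol/h.
G balance: n_G = 0 + 1ξ₁ − 1ξ₂ = 47 → ξ₂ = (1·76.04 − 47)/1 = 29.04 kmol/h.
Outlet amounts (n = n₀ + Σ ν·ξ):
  A: 161.1 − 1(76.04) = 85.06
  G: 0 + 1(76.04) − 1(29.04) = 47
  E: 0 + 2(29.04) = 58.08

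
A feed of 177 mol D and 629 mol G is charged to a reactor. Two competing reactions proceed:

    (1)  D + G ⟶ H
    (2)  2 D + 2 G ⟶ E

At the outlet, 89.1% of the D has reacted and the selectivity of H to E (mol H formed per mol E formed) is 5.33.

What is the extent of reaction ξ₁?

ξ₁ = 115 mol

Conversion of D: D consumed = 0.891 × 177 = 157.7 mol = 1ξ₁ + 2ξ₂.
Selectivity: 1ξ₁ / (1ξ₂) = 5.33 → ξ₁ = 5.33 ξ₂.
Substitute: (1·5.33 + 2) ξ₂ = 157.7 → ξ₂ = 21.52 mol, ξ₁ = 114.7 mol.
Outlet amounts (n = n₀ + Σ ν·ξ):
  D: 177 − 1(114.7) − 2(21.52) = 19.29
  G: 629 − 1(114.7) − 2(21.52) = 471.3
  H: 0 + 1(114.7) = 114.7
  E: 0 + 1(21.52) = 21.52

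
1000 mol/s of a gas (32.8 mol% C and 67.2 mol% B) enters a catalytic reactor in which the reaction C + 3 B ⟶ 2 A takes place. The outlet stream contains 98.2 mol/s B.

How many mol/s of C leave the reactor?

137 mol/s

For B: n = n₀ − 3ξ → 98.2 = 672 − 3ξ, giving ξ = 191.3 mol/s.
Outlet amounts (n = n₀ + ν ξ):
  C: 328 − 1(191.3) = 136.7
  B: 672 − 3(191.3) = 98.2
  A: 0 + 2(191.3) = 382.5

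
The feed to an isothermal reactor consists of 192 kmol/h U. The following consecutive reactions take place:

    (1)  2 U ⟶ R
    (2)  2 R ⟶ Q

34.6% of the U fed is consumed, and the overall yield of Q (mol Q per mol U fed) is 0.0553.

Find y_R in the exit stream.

Conversion of U: U consumed = 2ξ₁ = 0.346 × 192 → ξ₁ = 33.22 kmol/h.
Yield of Q: 1ξ₂ / 192 = 0.0553 → ξ₂ = 10.62 kmol/h.
Outlet amounts (n = n₀ + Σ ν·ξ):
  U: 192 − 2(33.22) = 125.6
  R: 0 + 1(33.22) − 2(10.62) = 11.98
  Q: 0 + 1(10.62) = 10.62
Total out = 148.2 kmol/h; y_R = 11.98 / 148.2 = 0.08086.

0.0809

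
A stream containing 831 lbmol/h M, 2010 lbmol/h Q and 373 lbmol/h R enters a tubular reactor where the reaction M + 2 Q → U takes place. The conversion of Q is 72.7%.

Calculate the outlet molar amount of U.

731 lbmol/h

Q reacted = 0.727 × 2010 = 1461 lbmol/h; ν_Q = −2, so ξ = 1461/2 = 730.6 lbmol/h.
Outlet amounts (n = n₀ + ν ξ):
  M: 831 − 1(730.6) = 100.4
  Q: 2010 − 2(730.6) = 548.7
  U: 0 + 1(730.6) = 730.6
  R: 373 (inert)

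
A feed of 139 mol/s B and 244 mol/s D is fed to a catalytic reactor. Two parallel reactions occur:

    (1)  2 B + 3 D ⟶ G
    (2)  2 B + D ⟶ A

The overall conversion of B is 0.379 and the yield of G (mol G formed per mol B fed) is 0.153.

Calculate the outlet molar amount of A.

5.07 mol/s

Yield of G: 1ξ₁ / 139 = 0.153 → ξ₁ = 21.27 mol/s.
Conversion of B: 2ξ₁ + 2ξ₂ = 0.379 × 139 = 52.68 → ξ₂ = 5.073 mol/s.
Outlet amounts (n = n₀ + Σ ν·ξ):
  B: 139 − 2(21.27) − 2(5.073) = 86.32
  D: 244 − 3(21.27) − 1(5.073) = 175.1
  G: 0 + 1(21.27) = 21.27
  A: 0 + 1(5.073) = 5.073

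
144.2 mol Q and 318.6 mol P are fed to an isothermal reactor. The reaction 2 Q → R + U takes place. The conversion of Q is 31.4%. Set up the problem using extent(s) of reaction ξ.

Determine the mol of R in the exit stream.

Q reacted = 0.314 × 144.2 = 45.28 mol; ν_Q = −2, so ξ = 45.28/2 = 22.64 mol.
Outlet amounts (n = n₀ + ν ξ):
  Q: 144.2 − 2(22.64) = 98.92
  R: 0 + 1(22.64) = 22.64
  U: 0 + 1(22.64) = 22.64
  P: 318.6 (inert)

22.6 mol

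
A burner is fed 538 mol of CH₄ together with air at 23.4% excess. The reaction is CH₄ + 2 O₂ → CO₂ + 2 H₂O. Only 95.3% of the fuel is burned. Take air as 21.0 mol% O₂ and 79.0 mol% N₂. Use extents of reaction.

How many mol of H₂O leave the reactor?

Stoichiometric O₂ = 2 × 538 = 1076 mol; O₂ fed = 1076 × 1.234 = 1328 mol.
N₂ fed = 1328 × 79/21 = 4995 mol.
Fuel reacted = 0.953 × 538 → ξ = 512.7 mol.
Outlet (n = n₀ + ν ξ):
  CH₄: 538 − 1(512.7) = 25.29
  O₂: 1328 − 2(512.7) = 302.4
  N₂: 4995 (inert)
  CO₂: 0 + 1(512.7) = 512.7
  H₂O: 0 + 2(512.7) = 1025

1030 mol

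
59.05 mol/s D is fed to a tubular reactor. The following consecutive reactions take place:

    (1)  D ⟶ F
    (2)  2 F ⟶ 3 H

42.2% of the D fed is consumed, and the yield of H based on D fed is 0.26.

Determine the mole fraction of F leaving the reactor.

Conversion of D: D consumed = 1ξ₁ = 0.422 × 59.05 → ξ₁ = 24.92 mol/s.
Yield of H: 3ξ₂ / 59.05 = 0.26 → ξ₂ = 5.118 mol/s.
Outlet amounts (n = n₀ + Σ ν·ξ):
  D: 59.05 − 1(24.92) = 34.13
  F: 0 + 1(24.92) − 2(5.118) = 14.68
  H: 0 + 3(5.118) = 15.35
Total out = 64.17 mol/s; y_F = 14.68 / 64.17 = 0.2288.

0.229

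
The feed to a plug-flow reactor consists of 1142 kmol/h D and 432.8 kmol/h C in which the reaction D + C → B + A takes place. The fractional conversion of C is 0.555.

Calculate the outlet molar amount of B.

240 kmol/h

C reacted = 0.555 × 432.8 = 240.2 kmol/h; ν_C = −1, so ξ = 240.2/1 = 240.2 kmol/h.
Outlet amounts (n = n₀ + ν ξ):
  D: 1142 − 1(240.2) = 901.8
  C: 432.8 − 1(240.2) = 192.6
  B: 0 + 1(240.2) = 240.2
  A: 0 + 1(240.2) = 240.2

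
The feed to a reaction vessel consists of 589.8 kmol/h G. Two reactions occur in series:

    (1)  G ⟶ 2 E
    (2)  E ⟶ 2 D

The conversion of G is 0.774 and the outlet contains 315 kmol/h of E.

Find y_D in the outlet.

0.727

Conversion of G: G consumed = 1ξ₁ = 0.774 × 589.8 → ξ₁ = 456.5 kmol/h.
E balance: n_E = 0 + 2ξ₁ − 1ξ₂ = 315 → ξ₂ = (2·456.5 − 315)/1 = 598 kmol/h.
Outlet amounts (n = n₀ + Σ ν·ξ):
  G: 589.8 − 1(456.5) = 133.3
  E: 0 + 2(456.5) − 1(598) = 315
  D: 0 + 2(598) = 1196
Total out = 1644 kmol/h; y_D = 1196 / 1644 = 0.7274.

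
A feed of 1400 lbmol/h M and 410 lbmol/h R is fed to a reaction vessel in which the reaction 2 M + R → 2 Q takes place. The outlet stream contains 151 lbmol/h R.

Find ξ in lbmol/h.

ξ = 259 lbmol/h

For R: n = n₀ − 1ξ → 151 = 410 − 1ξ, giving ξ = 259 lbmol/h.
Outlet amounts (n = n₀ + ν ξ):
  M: 1400 − 2(259) = 882
  R: 410 − 1(259) = 151
  Q: 0 + 2(259) = 518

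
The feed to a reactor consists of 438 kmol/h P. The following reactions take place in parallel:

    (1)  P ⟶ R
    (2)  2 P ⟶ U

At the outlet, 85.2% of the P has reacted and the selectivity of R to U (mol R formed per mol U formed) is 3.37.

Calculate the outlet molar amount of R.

Conversion of P: P consumed = 0.852 × 438 = 373.2 kmol/h = 1ξ₁ + 2ξ₂.
Selectivity: 1ξ₁ / (1ξ₂) = 3.37 → ξ₁ = 3.37 ξ₂.
Substitute: (1·3.37 + 2) ξ₂ = 373.2 → ξ₂ = 69.49 kmol/h, ξ₁ = 234.2 kmol/h.
Outlet amounts (n = n₀ + Σ ν·ξ):
  P: 438 − 1(234.2) − 2(69.49) = 64.82
  R: 0 + 1(234.2) = 234.2
  U: 0 + 1(69.49) = 69.49

234 kmol/h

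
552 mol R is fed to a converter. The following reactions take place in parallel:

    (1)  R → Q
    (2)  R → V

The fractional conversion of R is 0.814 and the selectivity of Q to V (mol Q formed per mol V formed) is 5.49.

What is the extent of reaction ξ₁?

ξ₁ = 380 mol

Conversion of R: R consumed = 0.814 × 552 = 449.3 mol = 1ξ₁ + 1ξ₂.
Selectivity: 1ξ₁ / (1ξ₂) = 5.49 → ξ₁ = 5.49 ξ₂.
Substitute: (1·5.49 + 1) ξ₂ = 449.3 → ξ₂ = 69.23 mol, ξ₁ = 380.1 mol.
Outlet amounts (n = n₀ + Σ ν·ξ):
  R: 552 − 1(380.1) − 1(69.23) = 102.7
  Q: 0 + 1(380.1) = 380.1
  V: 0 + 1(69.23) = 69.23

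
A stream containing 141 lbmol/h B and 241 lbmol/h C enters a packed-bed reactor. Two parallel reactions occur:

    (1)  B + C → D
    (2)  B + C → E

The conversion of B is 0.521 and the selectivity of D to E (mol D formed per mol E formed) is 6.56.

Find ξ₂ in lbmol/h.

Conversion of B: B consumed = 0.521 × 141 = 73.46 lbmol/h = 1ξ₁ + 1ξ₂.
Selectivity: 1ξ₁ / (1ξ₂) = 6.56 → ξ₁ = 6.56 ξ₂.
Substitute: (1·6.56 + 1) ξ₂ = 73.46 → ξ₂ = 9.717 lbmol/h, ξ₁ = 63.74 lbmol/h.
Outlet amounts (n = n₀ + Σ ν·ξ):
  B: 141 − 1(63.74) − 1(9.717) = 67.54
  C: 241 − 1(63.74) − 1(9.717) = 167.5
  D: 0 + 1(63.74) = 63.74
  E: 0 + 1(9.717) = 9.717

ξ₂ = 9.72 lbmol/h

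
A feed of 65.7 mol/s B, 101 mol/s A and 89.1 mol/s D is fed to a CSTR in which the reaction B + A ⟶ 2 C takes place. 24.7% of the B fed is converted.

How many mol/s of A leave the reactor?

84.8 mol/s

B reacted = 0.247 × 65.7 = 16.23 mol/s; ν_B = −1, so ξ = 16.23/1 = 16.23 mol/s.
Outlet amounts (n = n₀ + ν ξ):
  B: 65.7 − 1(16.23) = 49.47
  A: 101 − 1(16.23) = 84.77
  C: 0 + 2(16.23) = 32.46
  D: 89.1 (inert)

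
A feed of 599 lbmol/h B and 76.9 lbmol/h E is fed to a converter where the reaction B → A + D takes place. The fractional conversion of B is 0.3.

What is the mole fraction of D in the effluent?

0.21

B reacted = 0.3 × 599 = 179.7 lbmol/h; ν_B = −1, so ξ = 179.7/1 = 179.7 lbmol/h.
Outlet amounts (n = n₀ + ν ξ):
  B: 599 − 1(179.7) = 419.3
  A: 0 + 1(179.7) = 179.7
  D: 0 + 1(179.7) = 179.7
  E: 76.9 (inert)
Total out = 855.6 lbmol/h; y_D = 179.7 / 855.6 = 0.21.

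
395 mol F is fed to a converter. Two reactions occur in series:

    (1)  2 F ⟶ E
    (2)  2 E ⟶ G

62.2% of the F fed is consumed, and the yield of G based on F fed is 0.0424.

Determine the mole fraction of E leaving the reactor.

0.35

Conversion of F: F consumed = 2ξ₁ = 0.622 × 395 → ξ₁ = 122.8 mol.
Yield of G: 1ξ₂ / 395 = 0.0424 → ξ₂ = 16.75 mol.
Outlet amounts (n = n₀ + Σ ν·ξ):
  F: 395 − 2(122.8) = 149.3
  E: 0 + 1(122.8) − 2(16.75) = 89.35
  G: 0 + 1(16.75) = 16.75
Total out = 255.4 mol; y_E = 89.35 / 255.4 = 0.3498.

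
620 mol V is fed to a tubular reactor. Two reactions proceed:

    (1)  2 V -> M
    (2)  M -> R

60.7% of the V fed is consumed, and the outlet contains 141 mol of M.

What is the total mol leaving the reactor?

Conversion of V: V consumed = 2ξ₁ = 0.607 × 620 → ξ₁ = 188.2 mol.
M balance: n_M = 0 + 1ξ₁ − 1ξ₂ = 141 → ξ₂ = (1·188.2 − 141)/1 = 47.17 mol.
Outlet amounts (n = n₀ + Σ ν·ξ):
  V: 620 − 2(188.2) = 243.7
  M: 0 + 1(188.2) − 1(47.17) = 141
  R: 0 + 1(47.17) = 47.17
Total out = 243.7 + 141 + 47.17 = 431.8 mol.

432 mol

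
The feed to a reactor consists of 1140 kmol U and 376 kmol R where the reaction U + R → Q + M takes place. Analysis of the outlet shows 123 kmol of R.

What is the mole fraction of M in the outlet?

0.167

For R: n = n₀ − 1ξ → 123 = 376 − 1ξ, giving ξ = 253 kmol.
Outlet amounts (n = n₀ + ν ξ):
  U: 1140 − 1(253) = 887
  R: 376 − 1(253) = 123
  Q: 0 + 1(253) = 253
  M: 0 + 1(253) = 253
Total out = 1516 kmol; y_M = 253 / 1516 = 0.1669.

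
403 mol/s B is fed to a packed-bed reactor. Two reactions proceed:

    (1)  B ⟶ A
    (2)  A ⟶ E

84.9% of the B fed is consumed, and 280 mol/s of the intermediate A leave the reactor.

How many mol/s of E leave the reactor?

62.1 mol/s

Conversion of B: B consumed = 1ξ₁ = 0.849 × 403 → ξ₁ = 342.1 mol/s.
A balance: n_A = 0 + 1ξ₁ − 1ξ₂ = 280 → ξ₂ = (1·342.1 − 280)/1 = 62.15 mol/s.
Outlet amounts (n = n₀ + Σ ν·ξ):
  B: 403 − 1(342.1) = 60.85
  A: 0 + 1(342.1) − 1(62.15) = 280
  E: 0 + 1(62.15) = 62.15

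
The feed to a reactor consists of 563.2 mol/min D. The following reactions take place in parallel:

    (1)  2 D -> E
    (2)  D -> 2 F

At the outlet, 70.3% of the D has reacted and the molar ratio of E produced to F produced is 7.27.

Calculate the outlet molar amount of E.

Conversion of D: D consumed = 0.703 × 563.2 = 395.9 mol/min = 2ξ₁ + 1ξ₂.
Selectivity: 1ξ₁ / (2ξ₂) = 7.27 → ξ₁ = 14.54 ξ₂.
Substitute: (2·14.54 + 1) ξ₂ = 395.9 → ξ₂ = 13.16 mol/min, ξ₁ = 191.4 mol/min.
Outlet amounts (n = n₀ + Σ ν·ξ):
  D: 563.2 − 2(191.4) − 1(13.16) = 167.3
  E: 0 + 1(191.4) = 191.4
  F: 0 + 2(13.16) = 26.33

191 mol/min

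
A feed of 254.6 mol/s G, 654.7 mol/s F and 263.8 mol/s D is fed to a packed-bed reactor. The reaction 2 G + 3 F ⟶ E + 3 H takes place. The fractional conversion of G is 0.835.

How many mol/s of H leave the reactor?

G reacted = 0.835 × 254.6 = 212.6 mol/s; ν_G = −2, so ξ = 212.6/2 = 106.3 mol/s.
Outlet amounts (n = n₀ + ν ξ):
  G: 254.6 − 2(106.3) = 42.01
  F: 654.7 − 3(106.3) = 335.8
  E: 0 + 1(106.3) = 106.3
  H: 0 + 3(106.3) = 318.9
  D: 263.8 (inert)

319 mol/s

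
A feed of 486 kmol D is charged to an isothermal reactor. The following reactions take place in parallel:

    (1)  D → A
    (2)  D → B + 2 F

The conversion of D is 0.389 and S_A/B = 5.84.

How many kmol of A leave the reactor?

161 kmol

Conversion of D: D consumed = 0.389 × 486 = 189.1 kmol = 1ξ₁ + 1ξ₂.
Selectivity: 1ξ₁ / (1ξ₂) = 5.84 → ξ₁ = 5.84 ξ₂.
Substitute: (1·5.84 + 1) ξ₂ = 189.1 → ξ₂ = 27.64 kmol, ξ₁ = 161.4 kmol.
Outlet amounts (n = n₀ + Σ ν·ξ):
  D: 486 − 1(161.4) − 1(27.64) = 296.9
  A: 0 + 1(161.4) = 161.4
  B: 0 + 1(27.64) = 27.64
  F: 0 + 2(27.64) = 55.28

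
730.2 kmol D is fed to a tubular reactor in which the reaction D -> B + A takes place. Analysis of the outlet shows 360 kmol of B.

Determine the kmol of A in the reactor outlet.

For B: n = n₀ + 1ξ → 360 = 0 + 1ξ, giving ξ = 360 kmol.
Outlet amounts (n = n₀ + ν ξ):
  D: 730.2 − 1(360) = 370.2
  B: 0 + 1(360) = 360
  A: 0 + 1(360) = 360

360 kmol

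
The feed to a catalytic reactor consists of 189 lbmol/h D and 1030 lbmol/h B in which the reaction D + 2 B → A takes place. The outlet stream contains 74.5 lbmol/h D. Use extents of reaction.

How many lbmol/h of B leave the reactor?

801 lbmol/h

For D: n = n₀ − 1ξ → 74.5 = 189 − 1ξ, giving ξ = 114.5 lbmol/h.
Outlet amounts (n = n₀ + ν ξ):
  D: 189 − 1(114.5) = 74.5
  B: 1030 − 2(114.5) = 801
  A: 0 + 1(114.5) = 114.5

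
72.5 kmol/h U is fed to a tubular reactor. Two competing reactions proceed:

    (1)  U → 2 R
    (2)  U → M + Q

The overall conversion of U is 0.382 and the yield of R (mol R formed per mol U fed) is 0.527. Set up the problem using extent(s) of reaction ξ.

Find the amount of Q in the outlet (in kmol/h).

8.59 kmol/h

Yield of R: 2ξ₁ / 72.5 = 0.527 → ξ₁ = 19.1 kmol/h.
Conversion of U: 1ξ₁ + 1ξ₂ = 0.382 × 72.5 = 27.7 → ξ₂ = 8.591 kmol/h.
Outlet amounts (n = n₀ + Σ ν·ξ):
  U: 72.5 − 1(19.1) − 1(8.591) = 44.8
  R: 0 + 2(19.1) = 38.21
  M: 0 + 1(8.591) = 8.591
  Q: 0 + 1(8.591) = 8.591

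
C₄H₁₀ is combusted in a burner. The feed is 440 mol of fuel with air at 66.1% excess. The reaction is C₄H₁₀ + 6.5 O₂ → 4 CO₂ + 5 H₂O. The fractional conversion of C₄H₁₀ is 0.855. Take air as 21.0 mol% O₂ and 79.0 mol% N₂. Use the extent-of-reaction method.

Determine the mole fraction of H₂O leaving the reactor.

Stoichiometric O₂ = 6.5 × 440 = 2860 mol; O₂ fed = 2860 × 1.661 = 4750 mol.
N₂ fed = 4750 × 79/21 = 17870 mol.
Fuel reacted = 0.855 × 440 → ξ = 376.2 mol.
Outlet (n = n₀ + ν ξ):
  C₄H₁₀: 440 − 1(376.2) = 63.8
  O₂: 4750 − 6.5(376.2) = 2305
  N₂: 17870 (inert)
  CO₂: 0 + 4(376.2) = 1505
  H₂O: 0 + 5(376.2) = 1881
Total out = 23630 mol; y_H₂O = 1881 / 23630 = 0.07962.

0.0796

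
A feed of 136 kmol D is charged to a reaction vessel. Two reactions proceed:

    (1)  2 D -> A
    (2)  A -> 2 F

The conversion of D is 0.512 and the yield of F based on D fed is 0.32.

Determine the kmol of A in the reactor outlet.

Conversion of D: D consumed = 2ξ₁ = 0.512 × 136 → ξ₁ = 34.82 kmol.
Yield of F: 2ξ₂ / 136 = 0.32 → ξ₂ = 21.76 kmol.
Outlet amounts (n = n₀ + Σ ν·ξ):
  D: 136 − 2(34.82) = 66.37
  A: 0 + 1(34.82) − 1(21.76) = 13.06
  F: 0 + 2(21.76) = 43.52

13.1 kmol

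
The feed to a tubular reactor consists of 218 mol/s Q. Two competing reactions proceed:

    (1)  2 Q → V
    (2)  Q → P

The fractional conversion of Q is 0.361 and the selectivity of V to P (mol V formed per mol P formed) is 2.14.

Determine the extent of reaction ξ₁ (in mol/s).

Conversion of Q: Q consumed = 0.361 × 218 = 78.7 mol/s = 2ξ₁ + 1ξ₂.
Selectivity: 1ξ₁ / (1ξ₂) = 2.14 → ξ₁ = 2.14 ξ₂.
Substitute: (2·2.14 + 1) ξ₂ = 78.7 → ξ₂ = 14.9 mol/s, ξ₁ = 31.9 mol/s.
Outlet amounts (n = n₀ + Σ ν·ξ):
  Q: 218 − 2(31.9) − 1(14.9) = 139.3
  V: 0 + 1(31.9) = 31.9
  P: 0 + 1(14.9) = 14.9

ξ₁ = 31.9 mol/s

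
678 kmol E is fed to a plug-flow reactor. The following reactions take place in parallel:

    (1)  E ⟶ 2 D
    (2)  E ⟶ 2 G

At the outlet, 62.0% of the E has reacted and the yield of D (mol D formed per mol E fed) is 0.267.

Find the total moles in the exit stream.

Yield of D: 2ξ₁ / 678 = 0.267 → ξ₁ = 90.51 kmol.
Conversion of E: 1ξ₁ + 1ξ₂ = 0.62 × 678 = 420.4 → ξ₂ = 329.8 kmol.
Outlet amounts (n = n₀ + Σ ν·ξ):
  E: 678 − 1(90.51) − 1(329.8) = 257.6
  D: 0 + 2(90.51) = 181
  G: 0 + 2(329.8) = 659.7
Total out = 257.6 + 181 + 659.7 = 1098 kmol.

1100 kmol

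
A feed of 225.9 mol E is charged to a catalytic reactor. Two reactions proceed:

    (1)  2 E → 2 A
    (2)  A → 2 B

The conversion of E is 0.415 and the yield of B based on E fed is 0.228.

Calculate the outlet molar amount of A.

Conversion of E: E consumed = 2ξ₁ = 0.415 × 225.9 → ξ₁ = 46.87 mol.
Yield of B: 2ξ₂ / 225.9 = 0.228 → ξ₂ = 25.75 mol.
Outlet amounts (n = n₀ + Σ ν·ξ):
  E: 225.9 − 2(46.87) = 132.2
  A: 0 + 2(46.87) − 1(25.75) = 68
  B: 0 + 2(25.75) = 51.51

68 mol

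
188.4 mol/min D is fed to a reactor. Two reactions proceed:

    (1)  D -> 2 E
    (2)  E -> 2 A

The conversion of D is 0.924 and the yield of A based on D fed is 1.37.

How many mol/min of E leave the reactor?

Conversion of D: D consumed = 1ξ₁ = 0.924 × 188.4 → ξ₁ = 174.1 mol/min.
Yield of A: 2ξ₂ / 188.4 = 1.37 → ξ₂ = 129.1 mol/min.
Outlet amounts (n = n₀ + Σ ν·ξ):
  D: 188.4 − 1(174.1) = 14.32
  E: 0 + 2(174.1) − 1(129.1) = 219.1
  A: 0 + 2(129.1) = 258.1

219 mol/min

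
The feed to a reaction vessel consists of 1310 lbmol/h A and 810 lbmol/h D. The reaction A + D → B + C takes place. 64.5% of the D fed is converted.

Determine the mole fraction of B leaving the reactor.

0.246

D reacted = 0.645 × 810 = 522.5 lbmol/h; ν_D = −1, so ξ = 522.5/1 = 522.5 lbmol/h.
Outlet amounts (n = n₀ + ν ξ):
  A: 1310 − 1(522.5) = 787.5
  D: 810 − 1(522.5) = 287.5
  B: 0 + 1(522.5) = 522.5
  C: 0 + 1(522.5) = 522.5
Total out = 2120 lbmol/h; y_B = 522.5 / 2120 = 0.2464.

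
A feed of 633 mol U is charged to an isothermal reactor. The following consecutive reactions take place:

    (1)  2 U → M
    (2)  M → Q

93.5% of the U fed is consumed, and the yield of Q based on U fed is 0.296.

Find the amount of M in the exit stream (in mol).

109 mol

Conversion of U: U consumed = 2ξ₁ = 0.935 × 633 → ξ₁ = 295.9 mol.
Yield of Q: 1ξ₂ / 633 = 0.296 → ξ₂ = 187.4 mol.
Outlet amounts (n = n₀ + Σ ν·ξ):
  U: 633 − 2(295.9) = 41.14
  M: 0 + 1(295.9) − 1(187.4) = 108.6
  Q: 0 + 1(187.4) = 187.4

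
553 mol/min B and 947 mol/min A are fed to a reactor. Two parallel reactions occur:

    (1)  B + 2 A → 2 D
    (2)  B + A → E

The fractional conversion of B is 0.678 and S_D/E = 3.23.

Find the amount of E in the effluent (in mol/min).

143 mol/min

Conversion of B: B consumed = 0.678 × 553 = 374.9 mol/min = 1ξ₁ + 1ξ₂.
Selectivity: 2ξ₁ / (1ξ₂) = 3.23 → ξ₁ = 1.615 ξ₂.
Substitute: (1·1.615 + 1) ξ₂ = 374.9 → ξ₂ = 143.4 mol/min, ξ₁ = 231.6 mol/min.
Outlet amounts (n = n₀ + Σ ν·ξ):
  B: 553 − 1(231.6) − 1(143.4) = 178.1
  A: 947 − 2(231.6) − 1(143.4) = 340.5
  D: 0 + 2(231.6) = 463.1
  E: 0 + 1(143.4) = 143.4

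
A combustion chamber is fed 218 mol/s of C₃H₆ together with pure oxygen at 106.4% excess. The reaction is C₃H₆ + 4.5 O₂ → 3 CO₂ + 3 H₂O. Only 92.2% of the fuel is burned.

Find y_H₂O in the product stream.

0.257

Stoichiometric O₂ = 4.5 × 218 = 981 mol/s; O₂ fed = 981 × 2.064 = 2025 mol/s.
Fuel reacted = 0.922 × 218 → ξ = 201 mol/s.
Outlet (n = n₀ + ν ξ):
  C₃H₆: 218 − 1(201) = 17
  O₂: 2025 − 4.5(201) = 1120
  CO₂: 0 + 3(201) = 603
  H₂O: 0 + 3(201) = 603
Total out = 2343 mol/s; y_H₂O = 603 / 2343 = 0.2573.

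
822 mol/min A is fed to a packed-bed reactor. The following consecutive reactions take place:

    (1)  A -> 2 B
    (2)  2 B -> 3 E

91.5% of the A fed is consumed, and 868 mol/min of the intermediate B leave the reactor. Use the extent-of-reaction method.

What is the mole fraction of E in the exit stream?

Conversion of A: A consumed = 1ξ₁ = 0.915 × 822 → ξ₁ = 752.1 mol/min.
B balance: n_B = 0 + 2ξ₁ − 2ξ₂ = 868 → ξ₂ = (2·752.1 − 868)/2 = 318.1 mol/min.
Outlet amounts (n = n₀ + Σ ν·ξ):
  A: 822 − 1(752.1) = 69.87
  B: 0 + 2(752.1) − 2(318.1) = 868
  E: 0 + 3(318.1) = 954.4
Total out = 1892 mol/min; y_E = 954.4 / 1892 = 0.5044.

0.504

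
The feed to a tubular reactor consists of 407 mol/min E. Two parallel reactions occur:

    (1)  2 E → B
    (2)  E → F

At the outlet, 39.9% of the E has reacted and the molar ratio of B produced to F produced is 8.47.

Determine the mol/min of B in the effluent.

Conversion of E: E consumed = 0.399 × 407 = 162.4 mol/min = 2ξ₁ + 1ξ₂.
Selectivity: 1ξ₁ / (1ξ₂) = 8.47 → ξ₁ = 8.47 ξ₂.
Substitute: (2·8.47 + 1) ξ₂ = 162.4 → ξ₂ = 9.052 mol/min, ξ₁ = 76.67 mol/min.
Outlet amounts (n = n₀ + Σ ν·ξ):
  E: 407 − 2(76.67) − 1(9.052) = 244.6
  B: 0 + 1(76.67) = 76.67
  F: 0 + 1(9.052) = 9.052

76.7 mol/min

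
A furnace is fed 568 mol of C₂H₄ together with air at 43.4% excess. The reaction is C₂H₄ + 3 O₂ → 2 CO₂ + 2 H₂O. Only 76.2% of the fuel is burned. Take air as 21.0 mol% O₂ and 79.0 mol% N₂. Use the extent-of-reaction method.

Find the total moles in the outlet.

12200 mol

Stoichiometric O₂ = 3 × 568 = 1704 mol; O₂ fed = 1704 × 1.434 = 2444 mol.
N₂ fed = 2444 × 79/21 = 9192 mol.
Fuel reacted = 0.762 × 568 → ξ = 432.8 mol.
Outlet (n = n₀ + ν ξ):
  C₂H₄: 568 − 1(432.8) = 135.2
  O₂: 2444 − 3(432.8) = 1145
  N₂: 9192 (inert)
  CO₂: 0 + 2(432.8) = 865.6
  H₂O: 0 + 2(432.8) = 865.6
Total out = 135.2 + 1145 + 9192 + 865.6 + 865.6 = 12200 mol.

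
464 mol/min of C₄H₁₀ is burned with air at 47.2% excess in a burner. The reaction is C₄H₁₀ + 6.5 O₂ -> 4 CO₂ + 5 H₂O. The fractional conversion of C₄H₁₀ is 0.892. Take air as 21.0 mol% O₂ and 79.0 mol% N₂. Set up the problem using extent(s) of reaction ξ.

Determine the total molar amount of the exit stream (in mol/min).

Stoichiometric O₂ = 6.5 × 464 = 3016 mol/min; O₂ fed = 3016 × 1.472 = 4440 mol/min.
N₂ fed = 4440 × 79/21 = 16700 mol/min.
Fuel reacted = 0.892 × 464 → ξ = 413.9 mol/min.
Outlet (n = n₀ + ν ξ):
  C₄H₁₀: 464 − 1(413.9) = 50.11
  O₂: 4440 − 6.5(413.9) = 1749
  N₂: 16700 (inert)
  CO₂: 0 + 4(413.9) = 1656
  H₂O: 0 + 5(413.9) = 2069
Total out = 50.11 + 1749 + 16700 + 1656 + 2069 = 22230 mol/min.

22200 mol/min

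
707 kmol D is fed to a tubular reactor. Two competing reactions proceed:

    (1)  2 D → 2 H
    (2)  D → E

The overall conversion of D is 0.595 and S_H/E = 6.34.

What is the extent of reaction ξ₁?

ξ₁ = 182 kmol

Conversion of D: D consumed = 0.595 × 707 = 420.7 kmol = 2ξ₁ + 1ξ₂.
Selectivity: 2ξ₁ / (1ξ₂) = 6.34 → ξ₁ = 3.17 ξ₂.
Substitute: (2·3.17 + 1) ξ₂ = 420.7 → ξ₂ = 57.31 kmol, ξ₁ = 181.7 kmol.
Outlet amounts (n = n₀ + Σ ν·ξ):
  D: 707 − 2(181.7) − 1(57.31) = 286.3
  H: 0 + 2(181.7) = 363.4
  E: 0 + 1(57.31) = 57.31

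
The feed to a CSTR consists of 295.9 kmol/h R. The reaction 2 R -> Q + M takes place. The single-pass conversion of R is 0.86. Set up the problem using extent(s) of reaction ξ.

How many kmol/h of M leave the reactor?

R reacted = 0.86 × 295.9 = 254.5 kmol/h; ν_R = −2, so ξ = 254.5/2 = 127.2 kmol/h.
Outlet amounts (n = n₀ + ν ξ):
  R: 295.9 − 2(127.2) = 41.43
  Q: 0 + 1(127.2) = 127.2
  M: 0 + 1(127.2) = 127.2

127 kmol/h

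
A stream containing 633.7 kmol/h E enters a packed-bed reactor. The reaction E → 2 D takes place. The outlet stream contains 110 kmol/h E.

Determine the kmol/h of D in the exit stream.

1050 kmol/h

For E: n = n₀ − 1ξ → 110 = 633.7 − 1ξ, giving ξ = 523.7 kmol/h.
Outlet amounts (n = n₀ + ν ξ):
  E: 633.7 − 1(523.7) = 110
  D: 0 + 2(523.7) = 1047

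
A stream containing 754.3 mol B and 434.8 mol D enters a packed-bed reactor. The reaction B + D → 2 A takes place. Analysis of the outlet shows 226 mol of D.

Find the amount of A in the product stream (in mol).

418 mol

For D: n = n₀ − 1ξ → 226 = 434.8 − 1ξ, giving ξ = 208.8 mol.
Outlet amounts (n = n₀ + ν ξ):
  B: 754.3 − 1(208.8) = 545.5
  D: 434.8 − 1(208.8) = 226
  A: 0 + 2(208.8) = 417.6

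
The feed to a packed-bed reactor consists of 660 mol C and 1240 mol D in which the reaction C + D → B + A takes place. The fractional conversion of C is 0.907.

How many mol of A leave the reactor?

599 mol

C reacted = 0.907 × 660 = 598.6 mol; ν_C = −1, so ξ = 598.6/1 = 598.6 mol.
Outlet amounts (n = n₀ + ν ξ):
  C: 660 − 1(598.6) = 61.38
  D: 1240 − 1(598.6) = 641.4
  B: 0 + 1(598.6) = 598.6
  A: 0 + 1(598.6) = 598.6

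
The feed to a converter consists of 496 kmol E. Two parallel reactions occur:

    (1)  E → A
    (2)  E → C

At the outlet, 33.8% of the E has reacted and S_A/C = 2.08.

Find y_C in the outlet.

0.11

Conversion of E: E consumed = 0.338 × 496 = 167.6 kmol = 1ξ₁ + 1ξ₂.
Selectivity: 1ξ₁ / (1ξ₂) = 2.08 → ξ₁ = 2.08 ξ₂.
Substitute: (1·2.08 + 1) ξ₂ = 167.6 → ξ₂ = 54.43 kmol, ξ₁ = 113.2 kmol.
Outlet amounts (n = n₀ + Σ ν·ξ):
  E: 496 − 1(113.2) − 1(54.43) = 328.4
  A: 0 + 1(113.2) = 113.2
  C: 0 + 1(54.43) = 54.43
Total out = 496 kmol; y_C = 54.43 / 496 = 0.1097.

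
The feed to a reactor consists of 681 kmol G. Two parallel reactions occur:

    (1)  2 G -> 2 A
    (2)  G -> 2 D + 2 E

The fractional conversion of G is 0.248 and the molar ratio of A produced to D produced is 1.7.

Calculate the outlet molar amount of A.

Conversion of G: G consumed = 0.248 × 681 = 168.9 kmol = 2ξ₁ + 1ξ₂.
Selectivity: 2ξ₁ / (2ξ₂) = 1.7 → ξ₁ = 1.7 ξ₂.
Substitute: (2·1.7 + 1) ξ₂ = 168.9 → ξ₂ = 38.38 kmol, ξ₁ = 65.25 kmol.
Outlet amounts (n = n₀ + Σ ν·ξ):
  G: 681 − 2(65.25) − 1(38.38) = 512.1
  A: 0 + 2(65.25) = 130.5
  D: 0 + 2(38.38) = 76.77
  E: 0 + 2(38.38) = 76.77

131 kmol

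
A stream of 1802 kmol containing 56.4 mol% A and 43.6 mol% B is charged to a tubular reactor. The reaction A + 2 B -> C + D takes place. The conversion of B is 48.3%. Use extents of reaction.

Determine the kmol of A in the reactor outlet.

B reacted = 0.483 × 785.7 = 379.5 kmol; ν_B = −2, so ξ = 379.5/2 = 189.7 kmol.
Outlet amounts (n = n₀ + ν ξ):
  A: 1016 − 1(189.7) = 826.6
  B: 785.7 − 2(189.7) = 406.2
  C: 0 + 1(189.7) = 189.7
  D: 0 + 1(189.7) = 189.7

827 kmol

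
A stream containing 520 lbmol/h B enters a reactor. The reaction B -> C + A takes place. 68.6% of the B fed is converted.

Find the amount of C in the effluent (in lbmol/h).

357 lbmol/h

B reacted = 0.686 × 520 = 356.7 lbmol/h; ν_B = −1, so ξ = 356.7/1 = 356.7 lbmol/h.
Outlet amounts (n = n₀ + ν ξ):
  B: 520 − 1(356.7) = 163.3
  C: 0 + 1(356.7) = 356.7
  A: 0 + 1(356.7) = 356.7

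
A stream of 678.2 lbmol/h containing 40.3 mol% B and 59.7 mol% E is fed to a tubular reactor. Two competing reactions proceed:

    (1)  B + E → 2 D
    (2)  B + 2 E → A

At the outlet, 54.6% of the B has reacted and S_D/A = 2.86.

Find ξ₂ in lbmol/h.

Conversion of B: B consumed = 0.546 × 273.3 = 149.2 lbmol/h = 1ξ₁ + 1ξ₂.
Selectivity: 2ξ₁ / (1ξ₂) = 2.86 → ξ₁ = 1.43 ξ₂.
Substitute: (1·1.43 + 1) ξ₂ = 149.2 → ξ₂ = 61.41 lbmol/h, ξ₁ = 87.82 lbmol/h.
Outlet amounts (n = n₀ + Σ ν·ξ):
  B: 273.3 − 1(87.82) − 1(61.41) = 124.1
  E: 404.9 − 1(87.82) − 2(61.41) = 194.2
  D: 0 + 2(87.82) = 175.6
  A: 0 + 1(61.41) = 61.41

ξ₂ = 61.4 lbmol/h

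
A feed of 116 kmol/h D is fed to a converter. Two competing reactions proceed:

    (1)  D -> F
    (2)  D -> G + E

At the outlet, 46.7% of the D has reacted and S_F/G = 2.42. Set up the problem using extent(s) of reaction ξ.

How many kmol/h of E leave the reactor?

Conversion of D: D consumed = 0.467 × 116 = 54.17 kmol/h = 1ξ₁ + 1ξ₂.
Selectivity: 1ξ₁ / (1ξ₂) = 2.42 → ξ₁ = 2.42 ξ₂.
Substitute: (1·2.42 + 1) ξ₂ = 54.17 → ξ₂ = 15.84 kmol/h, ξ₁ = 38.33 kmol/h.
Outlet amounts (n = n₀ + Σ ν·ξ):
  D: 116 − 1(38.33) − 1(15.84) = 61.83
  F: 0 + 1(38.33) = 38.33
  G: 0 + 1(15.84) = 15.84
  E: 0 + 1(15.84) = 15.84

15.8 kmol/h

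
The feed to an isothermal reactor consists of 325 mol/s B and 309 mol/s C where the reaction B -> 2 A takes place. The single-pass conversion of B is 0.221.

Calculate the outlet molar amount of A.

144 mol/s

B reacted = 0.221 × 325 = 71.83 mol/s; ν_B = −1, so ξ = 71.83/1 = 71.83 mol/s.
Outlet amounts (n = n₀ + ν ξ):
  B: 325 − 1(71.83) = 253.2
  A: 0 + 2(71.83) = 143.7
  C: 309 (inert)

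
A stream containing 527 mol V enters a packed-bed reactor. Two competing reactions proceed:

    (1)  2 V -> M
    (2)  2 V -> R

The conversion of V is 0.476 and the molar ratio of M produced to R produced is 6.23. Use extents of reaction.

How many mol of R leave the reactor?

Conversion of V: V consumed = 0.476 × 527 = 250.9 mol = 2ξ₁ + 2ξ₂.
Selectivity: 1ξ₁ / (1ξ₂) = 6.23 → ξ₁ = 6.23 ξ₂.
Substitute: (2·6.23 + 2) ξ₂ = 250.9 → ξ₂ = 17.35 mol, ξ₁ = 108.1 mol.
Outlet amounts (n = n₀ + Σ ν·ξ):
  V: 527 − 2(108.1) − 2(17.35) = 276.1
  M: 0 + 1(108.1) = 108.1
  R: 0 + 1(17.35) = 17.35

17.3 mol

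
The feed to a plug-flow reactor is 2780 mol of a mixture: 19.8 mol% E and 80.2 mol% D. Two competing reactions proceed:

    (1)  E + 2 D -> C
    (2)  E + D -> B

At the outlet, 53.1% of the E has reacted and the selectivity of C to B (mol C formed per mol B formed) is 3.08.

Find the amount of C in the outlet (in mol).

221 mol

Conversion of E: E consumed = 0.531 × 550.4 = 292.3 mol = 1ξ₁ + 1ξ₂.
Selectivity: 1ξ₁ / (1ξ₂) = 3.08 → ξ₁ = 3.08 ξ₂.
Substitute: (1·3.08 + 1) ξ₂ = 292.3 → ξ₂ = 71.64 mol, ξ₁ = 220.6 mol.
Outlet amounts (n = n₀ + Σ ν·ξ):
  E: 550.4 − 1(220.6) − 1(71.64) = 258.2
  D: 2230 − 2(220.6) − 1(71.64) = 1717
  C: 0 + 1(220.6) = 220.6
  B: 0 + 1(71.64) = 71.64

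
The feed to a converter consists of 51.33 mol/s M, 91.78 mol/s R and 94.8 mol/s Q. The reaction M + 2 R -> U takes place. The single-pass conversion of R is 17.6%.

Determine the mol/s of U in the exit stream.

R reacted = 0.176 × 91.78 = 16.15 mol/s; ν_R = −2, so ξ = 16.15/2 = 8.077 mol/s.
Outlet amounts (n = n₀ + ν ξ):
  M: 51.33 − 1(8.077) = 43.25
  R: 91.78 − 2(8.077) = 75.63
  U: 0 + 1(8.077) = 8.077
  Q: 94.8 (inert)

8.08 mol/s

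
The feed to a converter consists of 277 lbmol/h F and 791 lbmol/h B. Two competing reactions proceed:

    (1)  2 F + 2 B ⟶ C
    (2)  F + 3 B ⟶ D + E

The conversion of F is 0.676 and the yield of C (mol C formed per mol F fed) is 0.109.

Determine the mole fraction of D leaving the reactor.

0.175

Yield of C: 1ξ₁ / 277 = 0.109 → ξ₁ = 30.19 lbmol/h.
Conversion of F: 2ξ₁ + 1ξ₂ = 0.676 × 277 = 187.3 → ξ₂ = 126.9 lbmol/h.
Outlet amounts (n = n₀ + Σ ν·ξ):
  F: 277 − 2(30.19) − 1(126.9) = 89.75
  B: 791 − 2(30.19) − 3(126.9) = 350
  C: 0 + 1(30.19) = 30.19
  D: 0 + 1(126.9) = 126.9
  E: 0 + 1(126.9) = 126.9
Total out = 723.7 lbmol/h; y_D = 126.9 / 723.7 = 0.1753.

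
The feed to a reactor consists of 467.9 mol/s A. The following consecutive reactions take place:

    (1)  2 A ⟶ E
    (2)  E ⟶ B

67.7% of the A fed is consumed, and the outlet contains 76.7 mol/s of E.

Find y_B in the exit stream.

0.264

Conversion of A: A consumed = 2ξ₁ = 0.677 × 467.9 → ξ₁ = 158.4 mol/s.
E balance: n_E = 0 + 1ξ₁ − 1ξ₂ = 76.7 → ξ₂ = (1·158.4 − 76.7)/1 = 81.68 mol/s.
Outlet amounts (n = n₀ + Σ ν·ξ):
  A: 467.9 − 2(158.4) = 151.1
  E: 0 + 1(158.4) − 1(81.68) = 76.7
  B: 0 + 1(81.68) = 81.68
Total out = 309.5 mol/s; y_B = 81.68 / 309.5 = 0.2639.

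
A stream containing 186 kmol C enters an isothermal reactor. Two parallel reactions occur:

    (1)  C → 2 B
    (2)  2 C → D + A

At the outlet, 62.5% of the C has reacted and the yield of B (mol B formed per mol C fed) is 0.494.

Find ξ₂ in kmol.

ξ₂ = 35.2 kmol

Yield of B: 2ξ₁ / 186 = 0.494 → ξ₁ = 45.94 kmol.
Conversion of C: 1ξ₁ + 2ξ₂ = 0.625 × 186 = 116.2 → ξ₂ = 35.15 kmol.
Outlet amounts (n = n₀ + Σ ν·ξ):
  C: 186 − 1(45.94) − 2(35.15) = 69.75
  B: 0 + 2(45.94) = 91.88
  D: 0 + 1(35.15) = 35.15
  A: 0 + 1(35.15) = 35.15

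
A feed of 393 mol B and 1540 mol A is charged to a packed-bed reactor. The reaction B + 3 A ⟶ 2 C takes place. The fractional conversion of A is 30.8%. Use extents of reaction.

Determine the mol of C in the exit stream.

316 mol

A reacted = 0.308 × 1540 = 474.3 mol; ν_A = −3, so ξ = 474.3/3 = 158.1 mol.
Outlet amounts (n = n₀ + ν ξ):
  B: 393 − 1(158.1) = 234.9
  A: 1540 − 3(158.1) = 1066
  C: 0 + 2(158.1) = 316.2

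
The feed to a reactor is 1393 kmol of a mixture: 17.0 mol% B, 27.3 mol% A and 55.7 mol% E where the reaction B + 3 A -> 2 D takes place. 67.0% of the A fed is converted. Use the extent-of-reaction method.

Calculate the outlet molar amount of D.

170 kmol

A reacted = 0.67 × 380.3 = 254.8 kmol; ν_A = −3, so ξ = 254.8/3 = 84.93 kmol.
Outlet amounts (n = n₀ + ν ξ):
  B: 236.8 − 1(84.93) = 151.9
  A: 380.3 − 3(84.93) = 125.5
  D: 0 + 2(84.93) = 169.9
  E: 775.9 (inert)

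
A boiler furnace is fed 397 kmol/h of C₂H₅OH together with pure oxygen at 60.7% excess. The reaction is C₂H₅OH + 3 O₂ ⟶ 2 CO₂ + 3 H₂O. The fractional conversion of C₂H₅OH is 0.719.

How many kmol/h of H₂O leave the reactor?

Stoichiometric O₂ = 3 × 397 = 1191 kmol/h; O₂ fed = 1191 × 1.607 = 1914 kmol/h.
Fuel reacted = 0.719 × 397 → ξ = 285.4 kmol/h.
Outlet (n = n₀ + ν ξ):
  C₂H₅OH: 397 − 1(285.4) = 111.6
  O₂: 1914 − 3(285.4) = 1058
  CO₂: 0 + 2(285.4) = 570.9
  H₂O: 0 + 3(285.4) = 856.3

856 kmol/h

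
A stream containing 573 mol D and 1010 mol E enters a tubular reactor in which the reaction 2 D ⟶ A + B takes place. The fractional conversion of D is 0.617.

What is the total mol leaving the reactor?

D reacted = 0.617 × 573 = 353.5 mol; ν_D = −2, so ξ = 353.5/2 = 176.8 mol.
Outlet amounts (n = n₀ + ν ξ):
  D: 573 − 2(176.8) = 219.5
  A: 0 + 1(176.8) = 176.8
  B: 0 + 1(176.8) = 176.8
  E: 1010 (inert)
Total out = 219.5 + 176.8 + 176.8 + 1010 = 1583 mol.

1580 mol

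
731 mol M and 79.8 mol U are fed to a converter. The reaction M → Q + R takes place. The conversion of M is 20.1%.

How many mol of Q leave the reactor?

M reacted = 0.201 × 731 = 146.9 mol; ν_M = −1, so ξ = 146.9/1 = 146.9 mol.
Outlet amounts (n = n₀ + ν ξ):
  M: 731 − 1(146.9) = 584.1
  Q: 0 + 1(146.9) = 146.9
  R: 0 + 1(146.9) = 146.9
  U: 79.8 (inert)

147 mol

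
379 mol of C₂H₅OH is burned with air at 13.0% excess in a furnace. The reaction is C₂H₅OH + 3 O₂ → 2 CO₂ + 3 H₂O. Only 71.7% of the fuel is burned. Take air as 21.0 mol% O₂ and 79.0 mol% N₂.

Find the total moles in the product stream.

6770 mol

Stoichiometric O₂ = 3 × 379 = 1137 mol; O₂ fed = 1137 × 1.130 = 1285 mol.
N₂ fed = 1285 × 79/21 = 4833 mol.
Fuel reacted = 0.717 × 379 → ξ = 271.7 mol.
Outlet (n = n₀ + ν ξ):
  C₂H₅OH: 379 − 1(271.7) = 107.3
  O₂: 1285 − 3(271.7) = 469.6
  N₂: 4833 (inert)
  CO₂: 0 + 2(271.7) = 543.5
  H₂O: 0 + 3(271.7) = 815.2
Total out = 107.3 + 469.6 + 4833 + 543.5 + 815.2 = 6769 mol.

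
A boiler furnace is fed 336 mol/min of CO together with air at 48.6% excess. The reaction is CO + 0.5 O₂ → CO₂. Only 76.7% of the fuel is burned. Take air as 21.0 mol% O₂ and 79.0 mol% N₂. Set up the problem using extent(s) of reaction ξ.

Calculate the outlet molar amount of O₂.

Stoichiometric O₂ = 0.5 × 336 = 168 mol/min; O₂ fed = 168 × 1.486 = 249.6 mol/min.
N₂ fed = 249.6 × 79/21 = 939.2 mol/min.
Fuel reacted = 0.767 × 336 → ξ = 257.7 mol/min.
Outlet (n = n₀ + ν ξ):
  CO: 336 − 1(257.7) = 78.29
  O₂: 249.6 − 0.5(257.7) = 120.8
  N₂: 939.2 (inert)
  CO₂: 0 + 1(257.7) = 257.7

121 mol/min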